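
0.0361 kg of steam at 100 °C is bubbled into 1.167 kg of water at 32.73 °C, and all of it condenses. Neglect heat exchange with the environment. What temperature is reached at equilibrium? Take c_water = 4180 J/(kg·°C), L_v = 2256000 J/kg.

T_f ≈ 50.9 °C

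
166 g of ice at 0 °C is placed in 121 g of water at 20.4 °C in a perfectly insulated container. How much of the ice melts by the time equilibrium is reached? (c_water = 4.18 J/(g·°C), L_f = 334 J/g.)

Water can give up m c ΔT = 121×4.18×20.4 = 10318 J before reaching 0 °C.
To melt every bit of ice: 166×334 = 55444 J.
Since 10318 < 55444 J, not all the ice melts; equilibrium is at 0 °C.
Mass melted = 10318/334 ≈ 30.89 g.

m_melted ≈ 30.9 g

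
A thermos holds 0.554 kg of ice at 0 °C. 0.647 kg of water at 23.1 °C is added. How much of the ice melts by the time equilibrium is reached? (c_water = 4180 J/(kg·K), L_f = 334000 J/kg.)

m_melted ≈ 0.187 kg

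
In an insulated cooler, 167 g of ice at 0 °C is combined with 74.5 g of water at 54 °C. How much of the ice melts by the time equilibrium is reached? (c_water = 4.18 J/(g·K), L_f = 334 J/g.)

m_melted ≈ 50.3 g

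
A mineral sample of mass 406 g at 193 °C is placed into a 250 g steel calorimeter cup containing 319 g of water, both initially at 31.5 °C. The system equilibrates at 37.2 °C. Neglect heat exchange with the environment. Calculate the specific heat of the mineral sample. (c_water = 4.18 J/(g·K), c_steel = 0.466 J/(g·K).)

Taking heat into each body as positive, Σ m c ΔT = 0:
406·c·(37.2 − 193) + 319·4.18·(37.2 − 31.5) + 250·0.466·(37.2 − 31.5) = 0
-63255 c = -8264.5
c = -8264.5/-63255 ≈ 0.1307 J/(g·K)

c ≈ 0.131 J/(g·K)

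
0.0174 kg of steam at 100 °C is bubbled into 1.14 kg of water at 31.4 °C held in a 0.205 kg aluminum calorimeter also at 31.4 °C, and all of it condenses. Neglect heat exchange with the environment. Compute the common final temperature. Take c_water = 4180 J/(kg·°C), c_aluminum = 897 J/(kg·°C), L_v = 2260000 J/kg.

T_f ≈ 40.2 °C

Let T be the final temperature. ΣQ_i = 0:
condense steam: −0.0174·2260000 = −39324; condensed water 100 °C→T: 72.73(T − 100); water warms: 1.14·4180·(T − 31.4) = 4765.2(T − 31.4); aluminum cup: 0.205·897·(T − 31.4) = 183.88(T − 31.4)
5021.8 T = 39324 + 7273.2 + 155401 = 201998
T ≈ 40.22 °C (< 100 °C, so full condensation is consistent).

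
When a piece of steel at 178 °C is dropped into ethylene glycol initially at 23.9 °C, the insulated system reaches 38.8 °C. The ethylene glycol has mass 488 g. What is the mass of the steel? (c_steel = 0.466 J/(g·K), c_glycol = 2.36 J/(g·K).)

m ≈ 265 g

Heat lost by the steel = heat gained by the glycol:
m·0.466·(178 − 38.8) = 488·2.36·(38.8 − 23.9)
64.87 m = 17160  ⇒  m ≈ 264.5 g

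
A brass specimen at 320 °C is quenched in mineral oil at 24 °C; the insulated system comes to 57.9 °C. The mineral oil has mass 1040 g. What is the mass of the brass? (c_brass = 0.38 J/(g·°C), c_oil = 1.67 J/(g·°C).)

Heat lost by the brass = heat gained by the oil:
m·0.38·(320 − 57.9) = 1040·1.67·(57.9 − 24)
99.6 m = 58878  ⇒  m ≈ 591.2 g

m ≈ 591 g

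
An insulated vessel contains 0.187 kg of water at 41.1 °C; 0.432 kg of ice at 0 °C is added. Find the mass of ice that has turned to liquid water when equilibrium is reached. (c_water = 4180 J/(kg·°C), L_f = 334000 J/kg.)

Heat available from the water dropping to 0 °C: 0.187·4180·41.1 = 32126 J.
To melt every bit of ice: 0.432·334000 = 144288 J.
32126 J < 144288 J, so only part of the ice melts and the system sits at 0 °C.
m_melt = 32126 / L_f = 0.09619 kg.

m_melted ≈ 0.0962 kg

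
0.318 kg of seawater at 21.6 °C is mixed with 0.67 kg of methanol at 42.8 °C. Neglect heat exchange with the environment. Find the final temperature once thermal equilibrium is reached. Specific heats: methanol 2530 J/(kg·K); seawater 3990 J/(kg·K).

T_f ≈ 33.7 °C

Net heat exchanged in the isolated system is zero:
0.67·2530·(T − 42.8) + 0.318·3990·(T − 21.6) = 0
2963.9 T = 99957
T = 99957/2963.9 ≈ 33.72 °C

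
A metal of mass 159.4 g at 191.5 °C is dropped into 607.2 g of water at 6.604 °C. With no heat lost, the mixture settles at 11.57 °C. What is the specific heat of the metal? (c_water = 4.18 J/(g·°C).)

c ≈ 0.439 J/(g·°C)

Heat gained plus heat lost sum to zero:
159.4·c·(11.57 − 191.5) + 607.2·4.18·(11.57 − 6.604) = 0
-28681 c = -12604
c = -12604/-28681 ≈ 0.4395 J/(g·°C)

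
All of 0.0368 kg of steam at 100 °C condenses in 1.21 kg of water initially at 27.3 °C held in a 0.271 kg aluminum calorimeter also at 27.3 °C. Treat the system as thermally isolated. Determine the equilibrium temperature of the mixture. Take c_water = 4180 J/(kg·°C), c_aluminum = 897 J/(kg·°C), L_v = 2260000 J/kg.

T_f ≈ 44.6 °C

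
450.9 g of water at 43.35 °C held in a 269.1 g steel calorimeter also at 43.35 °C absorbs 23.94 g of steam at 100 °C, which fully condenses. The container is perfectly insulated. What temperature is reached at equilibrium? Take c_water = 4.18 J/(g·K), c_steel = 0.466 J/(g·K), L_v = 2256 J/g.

T_f ≈ 71.6 °C

Taking heat into each body as positive, Σ m c ΔT = 0:
latent heat released on condensation: 23.94×2256 = 54009; condensate cools 100→T: 23.94×4.18×(T − 100) = 100.07(T − 100); water warms: 450.9×4.18×(T − 43.35) = 1884.8(T − 43.35); steel cup: 269.1×0.466×(T − 43.35) = 125.4(T − 43.35)
2110.2 T = 54009 + 10007 + 87141 = 151156
T ≈ 71.63 °C — below 100 °C, confirming all the steam condensed.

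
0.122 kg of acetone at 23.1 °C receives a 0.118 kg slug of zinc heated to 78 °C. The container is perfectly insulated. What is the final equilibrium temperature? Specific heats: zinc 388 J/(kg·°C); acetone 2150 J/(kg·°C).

T_f ≈ 31.3 °C

Conservation of energy gives ΣQ = 0:
0.118×388×(T − 78) + 0.122×2150×(T − 23.1) = 0
45.78(T − 78) + 262.3(T − 23.1) = 0
(45.78 + 262.3) T = 45.78×78 + 262.3×23.1
T ≈ 31.26 °C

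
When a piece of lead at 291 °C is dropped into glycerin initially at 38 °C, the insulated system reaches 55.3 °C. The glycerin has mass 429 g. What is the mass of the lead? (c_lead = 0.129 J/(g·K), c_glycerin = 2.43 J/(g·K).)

Energy conservation, ΣQ = 0:
m·0.129·(55.3 − 291) + 429·2.43·(55.3 − 38) = 0
-30.41 m = -18035
m = -18035/-30.41 ≈ 593.1 g

m ≈ 593 g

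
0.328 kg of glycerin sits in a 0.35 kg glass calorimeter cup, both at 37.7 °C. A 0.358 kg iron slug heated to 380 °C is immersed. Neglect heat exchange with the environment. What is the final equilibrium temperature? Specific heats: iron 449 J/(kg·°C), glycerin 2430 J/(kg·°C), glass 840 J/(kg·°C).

Setting the total heat transfer to zero:
0.358·449·(T − 380) + 0.328·2430·(T − 37.7) + 0.35·840·(T − 37.7) = 0
(160.74 + 797.04 + 294) T = 160.74·380 + 797.04·37.7 + 294·37.7
T ≈ 81.65 °C

T_f ≈ 81.7 °C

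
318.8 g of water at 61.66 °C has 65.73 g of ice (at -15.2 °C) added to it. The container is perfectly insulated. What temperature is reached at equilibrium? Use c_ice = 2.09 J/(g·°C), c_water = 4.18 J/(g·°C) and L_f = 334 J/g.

T_f ≈ 36.2 °C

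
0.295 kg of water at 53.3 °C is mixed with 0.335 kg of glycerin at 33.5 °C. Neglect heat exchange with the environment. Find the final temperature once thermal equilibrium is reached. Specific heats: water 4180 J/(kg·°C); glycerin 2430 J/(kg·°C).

T_f ≈ 45.4 °C

With ΣQ=0 the equilibrium temperature is the m·c-weighted mean:
T_f = (1233.1×53.3 + 814.05×33.5) / (1233.1 + 814.05)
    = 92995 / 2047.2 ≈ 45.43 °C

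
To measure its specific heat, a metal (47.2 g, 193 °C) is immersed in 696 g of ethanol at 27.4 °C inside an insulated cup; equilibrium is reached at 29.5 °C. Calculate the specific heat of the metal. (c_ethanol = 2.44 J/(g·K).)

Setting the total heat transfer to zero:
47.2·c·(29.5 − 193) + 696·2.44·(29.5 − 27.4) = 0
-7717.2 c = -3566.3
c = -3566.3/-7717.2 ≈ 0.4621 J/(g·K)

c ≈ 0.462 J/(g·K)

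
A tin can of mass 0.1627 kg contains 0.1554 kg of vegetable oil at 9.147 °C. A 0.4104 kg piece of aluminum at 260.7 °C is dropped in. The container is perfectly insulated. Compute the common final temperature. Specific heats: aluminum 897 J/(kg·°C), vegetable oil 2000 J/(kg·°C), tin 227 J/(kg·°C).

T_f ≈ 138.5 °C

With ΣQ=0 the equilibrium temperature is the m·c-weighted mean:
T_f = (368.13×260.7 + 310.8×9.147 + 36.93×9.147) / (368.13 + 310.8 + 36.93)
    = 99152 / 715.86 ≈ 138.51 °C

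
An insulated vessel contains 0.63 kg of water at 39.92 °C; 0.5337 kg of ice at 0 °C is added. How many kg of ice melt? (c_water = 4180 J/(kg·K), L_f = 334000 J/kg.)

m_melted ≈ 0.315 kg

Cooling the water to 0 °C releases 0.63×4180×39.92 = 105125 J.
Fully melting the ice requires m_ice L_f = 0.5337×334000 = 178256 J.
That's not enough to melt it all — equilibrium is at 0 °C with ice remaining.
m_melt = 105125 / L_f = 0.3147 kg.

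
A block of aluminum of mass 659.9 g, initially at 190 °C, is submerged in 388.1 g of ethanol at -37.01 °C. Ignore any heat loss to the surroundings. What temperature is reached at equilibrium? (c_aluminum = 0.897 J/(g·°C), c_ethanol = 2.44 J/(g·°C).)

T_f ≈ 50.3 °C

Net heat exchanged in the isolated system is zero:
659.9·0.897·(T − 190) + 388.1·2.44·(T − (-37.01)) = 0
591.93(T − 190) + 946.96(T − (-37.01)) = 0
(591.93 + 946.96) T = 591.93·190 + 946.96·(-37.01)
T ≈ 50.31 °C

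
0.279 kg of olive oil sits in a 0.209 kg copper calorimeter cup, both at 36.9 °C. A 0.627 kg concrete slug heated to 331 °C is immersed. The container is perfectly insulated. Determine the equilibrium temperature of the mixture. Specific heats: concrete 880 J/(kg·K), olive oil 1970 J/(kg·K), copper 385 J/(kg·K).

Heat gained plus heat lost sum to zero:
0.627*880*(T − 331) + 0.279*1970*(T − 36.9) + 0.209*385*(T − 36.9) = 0
551.76(T − 331) + 549.63(T − 36.9) + 80.47(T − 36.9) = 0
(551.76 + 549.63 + 80.47) T = 551.76*331 + 549.63*36.9 + 80.47*36.9
T = 205883 / 1181.9 = 174 °C

T_f ≈ 174.2 °C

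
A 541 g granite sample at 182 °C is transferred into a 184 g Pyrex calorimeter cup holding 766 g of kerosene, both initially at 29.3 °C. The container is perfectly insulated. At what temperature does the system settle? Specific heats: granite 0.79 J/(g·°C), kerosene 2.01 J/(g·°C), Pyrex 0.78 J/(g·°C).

Net heat exchanged in the isolated system is zero:
541*0.79*(T − 182) + 766*2.01*(T − 29.3) + 184*0.78*(T − 29.3) = 0
427.39(T − 182) + 1539.7(T − 29.3) + 143.52(T − 29.3) = 0
2110.6 T = 127102
T = 127102/2110.6 ≈ 60.22 °C

T_f ≈ 60.2 °C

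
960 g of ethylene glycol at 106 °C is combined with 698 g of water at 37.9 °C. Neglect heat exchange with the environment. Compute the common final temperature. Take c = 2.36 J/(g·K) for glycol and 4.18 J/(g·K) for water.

Setting the total heat transfer to zero:
960·2.36·(T − 106) + 698·4.18·(T − 37.9) = 0
2265.6(T − 106) + 2917.6(T − 37.9) = 0
5183.2 T = 350732
T ≈ 67.67 °C

T_f ≈ 67.7 °C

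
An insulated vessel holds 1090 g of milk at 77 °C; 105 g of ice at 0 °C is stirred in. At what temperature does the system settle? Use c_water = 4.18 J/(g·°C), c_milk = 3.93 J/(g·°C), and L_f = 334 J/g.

T_f ≈ 62.4 °C

Energy balance with sensible and latent terms:
fusion: m_ice L_f = 105·334 = 35070
  warm the meltwater: 438.9 T
  milk cools: 1090·3.93·(T − 77) = 4283.7(T − 77)
4722.6 T = 329845 − 35070 = 294775
T ≈ 62.42 °C (positive, so assuming full melt was valid).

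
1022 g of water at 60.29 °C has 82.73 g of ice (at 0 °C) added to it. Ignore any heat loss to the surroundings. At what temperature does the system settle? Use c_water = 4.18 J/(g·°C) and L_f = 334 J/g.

T_f ≈ 49.8 °C

Net heat exchanged in the isolated system is zero:
latent heat to melt: 82.73·334 = 27632; meltwater 0→T: 82.73·4.18·T = 345.81 T; water cools: 1022·4.18·(T − 60.29) = 4272(T − 60.29)
4617.8 T = 257556 − 27632 = 229925
T ≈ 49.79 °C — above 0 °C, consistent with complete melting.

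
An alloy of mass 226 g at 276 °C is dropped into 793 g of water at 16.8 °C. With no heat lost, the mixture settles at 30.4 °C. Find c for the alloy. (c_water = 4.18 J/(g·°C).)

c ≈ 0.812 J/(g·°C)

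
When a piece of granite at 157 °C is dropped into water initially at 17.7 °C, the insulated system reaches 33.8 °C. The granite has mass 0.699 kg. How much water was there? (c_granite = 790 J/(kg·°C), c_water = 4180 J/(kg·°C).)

Energy conservation, ΣQ = 0:
0.699×790×(33.8 − 157) + m×4180×(33.8 − 17.7) = 0
67298 m = 68032
m = 68032/67298 ≈ 1.011 kg

m ≈ 1.01 kg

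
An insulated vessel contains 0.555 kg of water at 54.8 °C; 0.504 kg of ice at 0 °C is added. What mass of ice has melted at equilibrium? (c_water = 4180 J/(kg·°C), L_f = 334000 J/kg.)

Water can give up m c ΔT = 0.555·4180·54.8 = 127131 J before reaching 0 °C.
To melt every bit of ice: 0.504·334000 = 168336 J.
That's not enough to melt it all — equilibrium is at 0 °C with ice remaining.
m_melt = 127131 / L_f = 0.3806 kg.

m_melted ≈ 0.381 kg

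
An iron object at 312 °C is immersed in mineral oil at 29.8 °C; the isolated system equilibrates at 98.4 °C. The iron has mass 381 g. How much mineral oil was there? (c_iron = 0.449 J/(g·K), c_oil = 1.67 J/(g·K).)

Heat lost by the iron = heat gained by the oil:
381·0.449·(312 − 98.4) = m·1.67·(98.4 − 29.8)
114.56 m = 36540  ⇒  m ≈ 319 g

m ≈ 319 g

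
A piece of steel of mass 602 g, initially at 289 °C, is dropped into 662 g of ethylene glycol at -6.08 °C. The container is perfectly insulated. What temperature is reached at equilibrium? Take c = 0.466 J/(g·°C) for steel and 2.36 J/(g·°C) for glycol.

Let T be the final temperature. ΣQ_i = 0:
602*0.466*(T − 289) + 662*2.36*(T − (-6.08)) = 0
280.53(T − 289) + 1562.3(T − (-6.08)) = 0
1842.9 T = 71575
T = 71575/1842.9 ≈ 38.84 °C

T_f ≈ 38.8 °C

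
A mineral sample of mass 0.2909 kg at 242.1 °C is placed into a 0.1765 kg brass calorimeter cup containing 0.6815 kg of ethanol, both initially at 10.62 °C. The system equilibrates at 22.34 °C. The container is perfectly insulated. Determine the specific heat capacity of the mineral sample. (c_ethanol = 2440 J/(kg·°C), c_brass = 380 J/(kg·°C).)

Conservation of energy gives ΣQ = 0:
0.2909·c·(22.34 − 242.1) + 0.6815·2440·(22.34 − 10.62) + 0.1765·380·(22.34 − 10.62) = 0
-63.93 c = -20275
c = -20275/-63.93 ≈ 317.1 J/(kg·°C)

c ≈ 317 J/(kg·°C)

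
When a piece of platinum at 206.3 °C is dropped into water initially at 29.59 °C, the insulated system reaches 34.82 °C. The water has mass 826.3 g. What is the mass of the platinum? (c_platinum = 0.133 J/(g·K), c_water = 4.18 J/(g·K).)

m ≈ 792 g

|Q_platinum| = |Q_water|:
m×0.133×(206.3 − 34.82) = 826.3×4.18×(34.82 − 29.59)
22.81 m = 18064  ⇒  m ≈ 792 g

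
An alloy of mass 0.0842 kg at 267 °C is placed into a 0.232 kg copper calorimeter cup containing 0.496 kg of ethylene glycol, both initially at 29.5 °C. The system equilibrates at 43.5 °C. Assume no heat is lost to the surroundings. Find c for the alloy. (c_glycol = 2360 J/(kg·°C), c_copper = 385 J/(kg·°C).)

Taking heat into each body as positive, Σ m c ΔT = 0:
0.0842×c×(43.5 − 267) + 0.496×2360×(43.5 − 29.5) + 0.232×385×(43.5 − 29.5) = 0
-18.82 c = -17638
c = -17638/-18.82 ≈ 937.3 J/(kg·°C)

c ≈ 937 J/(kg·°C)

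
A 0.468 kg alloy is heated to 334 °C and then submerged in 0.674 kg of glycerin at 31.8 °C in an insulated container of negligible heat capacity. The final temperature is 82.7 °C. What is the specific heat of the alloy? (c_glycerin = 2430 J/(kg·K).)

Heat gained plus heat lost sum to zero:
0.468×c×(82.7 − 334) + 0.674×2430×(82.7 − 31.8) = 0
-117.61 c = -83365
c = -83365/-117.61 ≈ 708.8 J/(kg·K)

c ≈ 709 J/(kg·K)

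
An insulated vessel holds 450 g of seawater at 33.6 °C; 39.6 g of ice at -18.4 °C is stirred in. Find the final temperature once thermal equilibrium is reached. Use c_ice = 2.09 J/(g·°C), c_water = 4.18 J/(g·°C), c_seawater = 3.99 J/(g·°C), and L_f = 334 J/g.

Energy balance with sensible and latent terms:
ice -18.4→0 °C: 39.6×2.09×18.4 = 1522.9; fusion: m_ice L_f = 39.6×334 = 13226; warm the meltwater: 165.53 T; seawater cools: 450×3.99×(T − 33.6) = 1795.5(T − 33.6)
1961 T = 60329 − 14749 = 45580
T ≈ 23.24 °C. Since T > 0 °C, the all-ice-melts assumption holds.

T_f ≈ 23.2 °C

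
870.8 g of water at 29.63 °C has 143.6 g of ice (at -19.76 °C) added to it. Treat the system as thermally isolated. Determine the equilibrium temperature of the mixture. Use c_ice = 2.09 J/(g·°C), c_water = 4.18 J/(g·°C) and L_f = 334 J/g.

T_f ≈ 12.7 °C

Let T be the final temperature. ΣQ_i = 0:
warm ice to 0 °C: 143.6×2.09×(0 − (-19.76)) = 5930.5
  melt ice: 143.6×334 = 47962
  meltwater 0→T: 143.6×4.18×T = 600.25 T
  water cools: 870.8×4.18×(T − 29.63) = 3639.9(T − 29.63)
4240.2 T = 107852 − 53893 = 53959
T ≈ 12.73 °C (positive, so assuming full melt was valid).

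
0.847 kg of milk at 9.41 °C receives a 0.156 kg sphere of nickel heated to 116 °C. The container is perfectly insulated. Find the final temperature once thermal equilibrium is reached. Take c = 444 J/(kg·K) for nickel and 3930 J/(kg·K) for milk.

T_f ≈ 11.6 °C

Let T be the final temperature. ΣQ_i = 0:
0.156×444×(T − 116) + 0.847×3930×(T − 9.41) = 0
(69.26 + 3328.7) T = 69.26×116 + 3328.7×9.41
T = 39358 / 3398 = 11.6 °C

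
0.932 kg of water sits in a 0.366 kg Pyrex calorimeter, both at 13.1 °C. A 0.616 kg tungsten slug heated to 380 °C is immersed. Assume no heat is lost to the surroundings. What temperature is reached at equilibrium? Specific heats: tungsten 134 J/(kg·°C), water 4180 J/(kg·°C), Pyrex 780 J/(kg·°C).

T_f ≈ 20.2 °C

Energy conservation, ΣQ = 0:
0.616·134·(T − 380) + 0.932·4180·(T − 13.1) + 0.366·780·(T − 13.1) = 0
(82.54 + 3895.8 + 285.48) T = 82.54·380 + 3895.8·13.1 + 285.48·13.1
T = 86141/4263.8 ≈ 20.20 °C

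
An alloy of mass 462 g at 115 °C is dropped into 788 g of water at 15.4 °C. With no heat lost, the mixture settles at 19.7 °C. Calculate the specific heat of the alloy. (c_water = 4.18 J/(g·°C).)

c ≈ 0.322 J/(g·°C)

Net heat exchanged in the isolated system is zero:
462×c×(19.7 − 115) + 788×4.18×(19.7 − 15.4) = 0
-44029 c = -14164
c = -14164/-44029 ≈ 0.3217 J/(g·°C)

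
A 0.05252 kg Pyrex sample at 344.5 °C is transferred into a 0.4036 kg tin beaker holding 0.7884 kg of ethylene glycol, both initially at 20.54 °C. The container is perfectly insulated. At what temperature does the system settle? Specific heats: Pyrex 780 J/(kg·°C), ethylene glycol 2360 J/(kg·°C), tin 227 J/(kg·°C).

T_f ≈ 27.2 °C

Taking heat into each body as positive, Σ m c ΔT = 0:
0.05252*780*(T − 344.5) + 0.7884*2360*(T − 20.54) + 0.4036*227*(T − 20.54) = 0
40.97(T − 344.5) + 1860.6(T − 20.54) + 91.62(T − 20.54) = 0
(40.97 + 1860.6 + 91.62) T = 40.97*344.5 + 1860.6*20.54 + 91.62*20.54
T ≈ 27.20 °C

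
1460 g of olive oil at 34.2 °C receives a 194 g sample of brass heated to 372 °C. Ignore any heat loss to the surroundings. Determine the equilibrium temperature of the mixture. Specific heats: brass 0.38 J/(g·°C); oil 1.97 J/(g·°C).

T_f ≈ 42.6 °C

Set heat shed by the hot body equal to heat absorbed by the cold body:
194·0.38·(372 − T) = 1460·1.97·(T − 34.2)
73.72(372 − T) = 2876.2(T − 34.2)
2949.9 T = 125790  ⇒  T ≈ 42.64 °C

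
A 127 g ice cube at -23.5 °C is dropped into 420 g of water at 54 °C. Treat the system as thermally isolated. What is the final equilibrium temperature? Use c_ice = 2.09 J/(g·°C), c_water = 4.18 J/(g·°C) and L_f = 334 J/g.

T_f ≈ 20.2 °C

Energy balance with sensible and latent terms:
ice -23.5→0 °C: 127·2.09·23.5 = 6237.6
  fusion: m_ice L_f = 127·334 = 42418
  warm the meltwater: 530.86 T
  water cools: 420·4.18·(T − 54) = 1755.6(T − 54)
2286.5 T = 94802 − 48656 = 46147
T ≈ 20.18 °C — above 0 °C, consistent with complete melting.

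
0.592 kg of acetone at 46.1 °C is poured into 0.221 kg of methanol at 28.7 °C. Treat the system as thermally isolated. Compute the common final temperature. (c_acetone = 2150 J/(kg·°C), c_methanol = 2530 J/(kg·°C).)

T_f ≈ 40.8 °C

With ΣQ=0 the equilibrium temperature is the m·c-weighted mean:
T_f = (1272.8×46.1 + 559.13×28.7) / (1272.8 + 559.13)
    = 74723 / 1831.9 ≈ 40.79 °C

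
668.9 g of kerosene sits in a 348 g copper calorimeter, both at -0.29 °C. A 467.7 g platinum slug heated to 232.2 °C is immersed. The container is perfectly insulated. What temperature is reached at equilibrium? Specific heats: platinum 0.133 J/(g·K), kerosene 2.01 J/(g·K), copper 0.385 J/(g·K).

T_f ≈ 9.1 °C

Conservation of energy gives ΣQ = 0:
467.7×0.133×(T − 232.2) + 668.9×2.01×(T − (-0.29)) + 348×0.385×(T − (-0.29)) = 0
(62.2 + 1344.5 + 133.98) T = 62.2×232.2 + 1344.5×(-0.29) + 133.98×(-0.29)
T = 14015/1540.7 ≈ 9.10 °C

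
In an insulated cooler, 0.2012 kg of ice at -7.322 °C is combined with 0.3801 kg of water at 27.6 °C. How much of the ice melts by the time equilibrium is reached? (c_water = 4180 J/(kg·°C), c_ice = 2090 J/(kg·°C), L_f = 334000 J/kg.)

m_melted ≈ 0.122 kg

Heat available from the water dropping to 0 °C: 0.3801×4180×27.6 = 43851 J.
Of that, 0.2012×2090×7.322 = 3079 J goes to bring the ice to 0 °C, leaving 40772 J.
To melt every bit of ice: 0.2012×334000 = 67201 J.
Since 40772 < 67201 J, not all the ice melts; equilibrium is at 0 °C.
m_melted×334000 = 40772  ⇒  m_melted ≈ 0.1221 kg.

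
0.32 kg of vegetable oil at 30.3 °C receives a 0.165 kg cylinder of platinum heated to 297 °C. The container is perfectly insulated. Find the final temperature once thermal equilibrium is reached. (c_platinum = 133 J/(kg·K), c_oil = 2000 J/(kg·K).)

T_f = Σ m_i c_i T_i / Σ m_i c_i:
T_f = (21.95×297 + 640×30.3) / (21.95 + 640)
    = 25910 / 661.95 ≈ 39.14 °C

T_f ≈ 39.1 °C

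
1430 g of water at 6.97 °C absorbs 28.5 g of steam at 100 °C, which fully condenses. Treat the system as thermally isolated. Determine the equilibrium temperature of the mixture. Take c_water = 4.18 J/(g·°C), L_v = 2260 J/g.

Conservation of energy gives ΣQ = 0:
steam→water at 100 °C releases m L_v = 28.5×2260 = 64410; condensate cools 100→T: 28.5×4.18×(T − 100) = 119.13(T − 100); water warms: 1430×4.18×(T − 6.97) = 5977.4(T − 6.97)
6096.5 T = 64410 + 11913 + 41662 = 117985
T ≈ 19.35 °C — below 100 °C, confirming all the steam condensed.

T_f ≈ 19.4 °C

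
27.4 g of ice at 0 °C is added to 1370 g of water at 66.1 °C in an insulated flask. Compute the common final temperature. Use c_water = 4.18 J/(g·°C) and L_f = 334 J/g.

T_f ≈ 63.2 °C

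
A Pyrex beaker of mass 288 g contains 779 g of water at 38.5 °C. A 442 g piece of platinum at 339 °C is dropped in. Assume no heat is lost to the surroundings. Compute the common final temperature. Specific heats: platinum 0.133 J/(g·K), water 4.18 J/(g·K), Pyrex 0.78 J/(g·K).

T_f ≈ 43.5 °C

T_f is the heat-capacity-weighted average of the initial temperatures:
T_f = (58.79·339 + 3256.2·38.5 + 224.64·38.5) / (58.79 + 3256.2 + 224.64)
    = 153942 / 3539.6 ≈ 43.49 °C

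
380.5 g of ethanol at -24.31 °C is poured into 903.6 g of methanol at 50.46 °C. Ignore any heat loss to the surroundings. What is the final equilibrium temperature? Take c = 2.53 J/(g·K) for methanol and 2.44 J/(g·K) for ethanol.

T_f ≈ 28.9 °C

Setting the total heat transfer to zero:
903.6×2.53×(T − 50.46) + 380.5×2.44×(T − (-24.31)) = 0
2286.1(T − 50.46) + 928.42(T − (-24.31)) = 0
(2286.1 + 928.42) T = 2286.1×50.46 + 928.42×(-24.31)
T = 92787/3214.5 ≈ 28.86 °C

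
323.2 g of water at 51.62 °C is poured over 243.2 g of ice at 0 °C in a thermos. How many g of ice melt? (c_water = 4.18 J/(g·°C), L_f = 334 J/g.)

m_melted ≈ 209 g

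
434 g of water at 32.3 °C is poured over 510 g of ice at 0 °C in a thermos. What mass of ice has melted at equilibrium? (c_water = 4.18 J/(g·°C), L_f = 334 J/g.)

m_melted ≈ 175 g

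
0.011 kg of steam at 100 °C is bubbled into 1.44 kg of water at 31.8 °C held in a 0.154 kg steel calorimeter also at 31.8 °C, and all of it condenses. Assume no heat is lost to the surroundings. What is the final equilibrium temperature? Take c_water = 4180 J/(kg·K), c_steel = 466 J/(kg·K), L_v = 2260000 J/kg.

Energy balance with sensible and latent terms:
condense steam: −0.011·2260000 = −24860; condensed water 100 °C→T: 45.98(T − 100); water warms: 1.44·4180·(T − 31.8) = 6019.2(T − 31.8); steel cup: 0.154·466·(T − 31.8) = 71.76(T − 31.8)
6136.9 T = 24860 + 4598 + 193693 = 223151
T ≈ 36.36 °C — below 100 °C, confirming all the steam condensed.

T_f ≈ 36.4 °C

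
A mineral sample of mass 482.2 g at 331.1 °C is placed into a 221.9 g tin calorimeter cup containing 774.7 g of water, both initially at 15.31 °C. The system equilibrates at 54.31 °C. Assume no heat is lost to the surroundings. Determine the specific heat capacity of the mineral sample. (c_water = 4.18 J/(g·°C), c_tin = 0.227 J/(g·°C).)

Conservation of energy gives ΣQ = 0:
482.2×c×(54.31 − 331.1) + 774.7×4.18×(54.31 − 15.31) + 221.9×0.227×(54.31 − 15.31) = 0
-133468 c = -128256
c = -128256/-133468 ≈ 0.9609 J/(g·°C)

c ≈ 0.961 J/(g·°C)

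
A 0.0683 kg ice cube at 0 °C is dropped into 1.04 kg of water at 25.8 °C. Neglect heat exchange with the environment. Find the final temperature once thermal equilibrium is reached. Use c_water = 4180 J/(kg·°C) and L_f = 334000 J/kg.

T_f ≈ 19.3 °C

Let T be the final temperature. ΣQ_i = 0:
fusion: m_ice L_f = 0.0683·334000 = 22812
  warm the meltwater: 285.49 T
  water: 4347.2(T − 25.8)
4632.7 T = 112158 − 22812 = 89346
T ≈ 19.29 °C — above 0 °C, consistent with complete melting.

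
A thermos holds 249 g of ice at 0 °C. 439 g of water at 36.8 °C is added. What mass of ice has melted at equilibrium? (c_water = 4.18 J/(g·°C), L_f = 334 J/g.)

m_melted ≈ 202 g

Cooling the water to 0 °C releases 439·4.18·36.8 = 67529 J.
Melting all 249 g of ice would need 249·334 = 83166 J.
That's not enough to melt it all — equilibrium is at 0 °C with ice remaining.
m_melt = 67529 / L_f = 202.2 g.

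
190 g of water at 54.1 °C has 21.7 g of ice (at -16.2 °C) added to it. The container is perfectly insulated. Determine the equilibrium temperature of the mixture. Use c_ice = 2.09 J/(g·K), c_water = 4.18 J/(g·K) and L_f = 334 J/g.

T_f ≈ 39.5 °C

Heat gained plus heat lost sum to zero:
ice -16.2→0 °C: 21.7·2.09·16.2 = 734.72; fusion: m_ice L_f = 21.7·334 = 7247.8; warm the meltwater: 90.71 T; water cools: 190·4.18·(T − 54.1) = 794.2(T − 54.1)
884.91 T = 42966 − 7982.5 = 34984
T ≈ 39.53 °C (positive, so assuming full melt was valid).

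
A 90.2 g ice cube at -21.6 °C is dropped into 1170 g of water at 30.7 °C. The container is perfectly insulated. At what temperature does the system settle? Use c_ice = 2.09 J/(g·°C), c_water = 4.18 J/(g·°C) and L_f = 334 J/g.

Energy balance with sensible and latent terms:
warm ice to 0 °C: 90.2·2.09·(0 − (-21.6)) = 4072
  melt ice: 90.2·334 = 30127
  warm the meltwater: 377.04 T
  water cools: 1170·4.18·(T − 30.7) = 4890.6(T − 30.7)
5267.6 T = 150141 − 34199 = 115943
T ≈ 22.01 °C (positive, so assuming full melt was valid).

T_f ≈ 22.0 °C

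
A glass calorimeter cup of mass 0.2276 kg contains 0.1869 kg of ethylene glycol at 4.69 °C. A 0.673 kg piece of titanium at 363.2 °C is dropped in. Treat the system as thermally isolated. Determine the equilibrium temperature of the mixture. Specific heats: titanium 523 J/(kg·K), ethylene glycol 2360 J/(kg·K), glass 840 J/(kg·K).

T_f ≈ 132.9 °C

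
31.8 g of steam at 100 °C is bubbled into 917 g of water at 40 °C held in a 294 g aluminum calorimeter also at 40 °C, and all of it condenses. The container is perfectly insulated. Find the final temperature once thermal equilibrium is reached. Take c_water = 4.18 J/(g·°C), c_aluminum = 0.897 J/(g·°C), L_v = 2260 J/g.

T_f ≈ 58.9 °C

Energy balance with sensible and latent terms:
condense steam: −31.8×2260 = −71868; condensed water 100 °C→T: 132.92(T − 100); water warms: 917×4.18×(T − 40) = 3833.1(T − 40); aluminum cup: 294×0.897×(T − 40) = 263.72(T − 40)
4229.7 T = 71868 + 13292 + 163871 = 249032
T ≈ 58.88 °C — below 100 °C, confirming all the steam condensed.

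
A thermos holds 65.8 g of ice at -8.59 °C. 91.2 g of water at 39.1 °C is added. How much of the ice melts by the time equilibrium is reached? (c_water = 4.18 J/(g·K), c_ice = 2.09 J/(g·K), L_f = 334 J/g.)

m_melted ≈ 41.1 g

Water can give up m c ΔT = 91.2·4.18·39.1 = 14906 J before reaching 0 °C.
Warming the ice to 0 °C takes 65.8·2.09·8.59 = 1181.3 J, leaving 13724 J for melting.
To melt every bit of ice: 65.8·334 = 21977 J.
13724 J < 21977 J, so only part of the ice melts and the system sits at 0 °C.
m_melt = 13724 / L_f = 41.09 g.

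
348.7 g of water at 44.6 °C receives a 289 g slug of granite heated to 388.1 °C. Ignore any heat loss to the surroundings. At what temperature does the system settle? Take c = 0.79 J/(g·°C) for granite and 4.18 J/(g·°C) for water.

Heat lost by the granite equals heat gained by the water:
289×0.79×(388.1 − T) = 348.7×4.18×(T − 44.6)
228.31(388.1 − T) = 1457.6(T − 44.6)
1685.9 T = 153615  ⇒  T ≈ 91.12 °C

T_f ≈ 91.1 °C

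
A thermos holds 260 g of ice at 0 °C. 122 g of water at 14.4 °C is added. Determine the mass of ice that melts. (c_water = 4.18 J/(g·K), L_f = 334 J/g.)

m_melted ≈ 22 g

Heat available from the water dropping to 0 °C: 122×4.18×14.4 = 7343.4 J.
Fully melting the ice requires m_ice L_f = 260×334 = 86840 J.
Since 7343.4 < 86840 J, not all the ice melts; equilibrium is at 0 °C.
m_melt = 7343.4 / L_f = 21.99 g.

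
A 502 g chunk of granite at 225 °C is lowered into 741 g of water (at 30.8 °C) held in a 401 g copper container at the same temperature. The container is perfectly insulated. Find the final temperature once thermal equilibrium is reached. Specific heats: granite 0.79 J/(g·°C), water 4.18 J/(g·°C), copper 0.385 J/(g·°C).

Setting the total heat transfer to zero:
502*0.79*(T − 225) + 741*4.18*(T − 30.8) + 401*0.385*(T − 30.8) = 0
3648.3 T = 189385
T ≈ 51.91 °C

T_f ≈ 51.9 °C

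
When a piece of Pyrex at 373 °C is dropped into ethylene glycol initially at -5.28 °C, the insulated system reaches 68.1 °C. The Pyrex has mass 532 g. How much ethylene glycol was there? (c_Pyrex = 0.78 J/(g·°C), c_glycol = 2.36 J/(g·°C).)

m ≈ 731 g

|Q_Pyrex| = |Q_glycol|:
532·0.78·(373 − 68.1) = m·2.36·(68.1 − (-5.28))
173.18 m = 126521  ⇒  m ≈ 730.6 g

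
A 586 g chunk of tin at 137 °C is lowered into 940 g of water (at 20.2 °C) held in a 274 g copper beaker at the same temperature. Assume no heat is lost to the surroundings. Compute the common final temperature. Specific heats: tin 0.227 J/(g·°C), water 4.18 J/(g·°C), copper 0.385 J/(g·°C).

T_f ≈ 23.9 °C

T_f = Σ m_i c_i T_i / Σ m_i c_i:
T_f = (133.02·137 + 3929.2·20.2 + 105.49·20.2) / (133.02 + 3929.2 + 105.49)
    = 99725 / 4167.7 ≈ 23.93 °C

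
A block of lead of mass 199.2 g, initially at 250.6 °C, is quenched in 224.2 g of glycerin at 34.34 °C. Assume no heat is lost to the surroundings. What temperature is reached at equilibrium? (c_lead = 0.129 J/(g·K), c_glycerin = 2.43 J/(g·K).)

T_f is the heat-capacity-weighted average of the initial temperatures:
T_f = (25.7×250.6 + 544.81×34.34) / (25.7 + 544.81)
    = 25148 / 570.5 ≈ 44.08 °C

T_f ≈ 44.1 °C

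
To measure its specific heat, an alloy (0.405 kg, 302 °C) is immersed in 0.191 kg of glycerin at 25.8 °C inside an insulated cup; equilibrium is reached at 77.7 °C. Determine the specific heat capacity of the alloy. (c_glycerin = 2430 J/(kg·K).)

Heat lost by the alloy = heat gained by the glycerin:
0.405·c·(302 − 77.7) = 0.191·2430·(77.7 − 25.8)
90.84 c = 24088  ⇒  c ≈ 265.2 J/(kg·K)

c ≈ 265 J/(kg·K)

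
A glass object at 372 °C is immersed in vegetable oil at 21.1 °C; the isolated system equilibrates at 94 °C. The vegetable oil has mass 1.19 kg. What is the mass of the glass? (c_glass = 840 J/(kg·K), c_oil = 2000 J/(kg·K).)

m ≈ 0.743 kg

Heat lost by the glass = heat gained by the oil:
m·840·(372 − 94) = 1.19·2000·(94 − 21.1)
233520 m = 173502  ⇒  m ≈ 0.743 kg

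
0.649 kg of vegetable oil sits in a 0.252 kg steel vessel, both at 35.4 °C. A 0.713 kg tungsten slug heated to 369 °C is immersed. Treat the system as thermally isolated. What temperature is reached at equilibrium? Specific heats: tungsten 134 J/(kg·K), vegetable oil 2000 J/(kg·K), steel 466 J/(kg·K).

T_f = Σ m_i c_i T_i / Σ m_i c_i:
T_f = (95.54×369 + 1298×35.4 + 117.43×35.4) / (95.54 + 1298 + 117.43)
    = 85361 / 1511 ≈ 56.49 °C

T_f ≈ 56.5 °C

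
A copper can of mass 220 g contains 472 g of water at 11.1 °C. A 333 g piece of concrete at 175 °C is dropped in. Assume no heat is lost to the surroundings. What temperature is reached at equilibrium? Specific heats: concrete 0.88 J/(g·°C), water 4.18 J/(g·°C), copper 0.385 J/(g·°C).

Energy conservation, ΣQ = 0:
333*0.88*(T − 175) + 472*4.18*(T − 11.1) + 220*0.385*(T − 11.1) = 0
(293.04 + 1973 + 84.7) T = 293.04*175 + 1973*11.1 + 84.7*11.1
T ≈ 31.53 °C

T_f ≈ 31.5 °C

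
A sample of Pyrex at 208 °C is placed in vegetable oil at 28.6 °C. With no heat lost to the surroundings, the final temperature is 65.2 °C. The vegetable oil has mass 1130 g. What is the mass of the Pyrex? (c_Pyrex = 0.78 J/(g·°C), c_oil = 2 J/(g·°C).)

m ≈ 743 g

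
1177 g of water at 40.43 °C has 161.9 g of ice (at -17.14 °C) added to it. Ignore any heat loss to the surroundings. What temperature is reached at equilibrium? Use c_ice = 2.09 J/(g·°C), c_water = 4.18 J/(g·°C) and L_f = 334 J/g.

T_f ≈ 24.8 °C

Net heat exchanged in the isolated system is zero:
warm ice to 0 °C: 161.9×2.09×(0 − (-17.14)) = 5799.7
  latent heat to melt: 161.9×334 = 54075
  warm the meltwater: 676.74 T
  water: 4919.9(T − 40.43)
5596.6 T = 198910 − 59874 = 139036
T ≈ 24.84 °C. Since T > 0 °C, the all-ice-melts assumption holds.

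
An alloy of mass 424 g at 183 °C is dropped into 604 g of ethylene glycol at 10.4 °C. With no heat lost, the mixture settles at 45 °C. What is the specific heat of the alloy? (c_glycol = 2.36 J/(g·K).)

Let T be the final temperature. ΣQ_i = 0:
424×c×(45 − 183) + 604×2.36×(45 − 10.4) = 0
-58512 c = -49320
c = -49320/-58512 ≈ 0.8429 J/(g·K)

c ≈ 0.843 J/(g·K)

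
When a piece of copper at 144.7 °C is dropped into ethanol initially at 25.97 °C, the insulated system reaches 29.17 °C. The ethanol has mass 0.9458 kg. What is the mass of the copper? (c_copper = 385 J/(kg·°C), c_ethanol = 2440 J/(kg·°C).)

Heat gained plus heat lost sum to zero:
m×385×(29.17 − 144.7) + 0.9458×2440×(29.17 − 25.97) = 0
-44479 m = -7384.8
m = -7384.8/-44479 ≈ 0.166 kg

m ≈ 0.166 kg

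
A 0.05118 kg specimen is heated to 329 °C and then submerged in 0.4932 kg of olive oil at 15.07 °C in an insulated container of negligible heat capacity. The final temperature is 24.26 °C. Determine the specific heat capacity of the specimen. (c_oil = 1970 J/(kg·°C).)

Heat lost by the specimen = heat gained by the oil:
0.05118·c·(329 − 24.26) = 0.4932·1970·(24.26 − 15.07)
15.6 c = 8929  ⇒  c ≈ 572.5 J/(kg·°C)

c ≈ 572 J/(kg·°C)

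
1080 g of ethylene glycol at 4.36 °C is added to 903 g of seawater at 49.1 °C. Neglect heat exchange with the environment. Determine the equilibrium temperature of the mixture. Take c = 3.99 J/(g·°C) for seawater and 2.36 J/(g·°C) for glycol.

T_f ≈ 30.6 °C

Heat lost by the seawater equals heat gained by the glycol:
903×3.99×(49.1 − T) = 1080×2.36×(T − 4.36)
3603(49.1 − T) = 2548.8(T − 4.36)
6151.8 T = 188019  ⇒  T ≈ 30.56 °C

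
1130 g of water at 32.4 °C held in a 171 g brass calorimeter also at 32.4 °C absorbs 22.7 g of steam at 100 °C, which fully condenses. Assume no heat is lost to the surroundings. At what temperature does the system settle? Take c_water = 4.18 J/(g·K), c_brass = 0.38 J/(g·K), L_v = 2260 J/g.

Let T be the final temperature. ΣQ_i = 0:
latent heat released on condensation: 22.7×2260 = 51302
  condensate cools 100→T: 22.7×4.18×(T − 100) = 94.89(T − 100)
  original water: 4723.4(T − 32.4)
  brass cup: 171×0.38×(T − 32.4) = 64.98(T − 32.4)
4883.3 T = 51302 + 9488.6 + 155144 = 215934
T ≈ 44.22 °C (< 100 °C, so full condensation is consistent).

T_f ≈ 44.2 °C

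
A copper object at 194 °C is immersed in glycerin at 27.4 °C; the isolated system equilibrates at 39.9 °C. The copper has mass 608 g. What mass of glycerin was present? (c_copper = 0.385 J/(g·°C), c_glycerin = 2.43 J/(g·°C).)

Heat lost by the copper = heat gained by the glycerin:
608·0.385·(194 − 39.9) = m·2.43·(39.9 − 27.4)
30.38 m = 36072  ⇒  m ≈ 1188 g

m ≈ 1190 g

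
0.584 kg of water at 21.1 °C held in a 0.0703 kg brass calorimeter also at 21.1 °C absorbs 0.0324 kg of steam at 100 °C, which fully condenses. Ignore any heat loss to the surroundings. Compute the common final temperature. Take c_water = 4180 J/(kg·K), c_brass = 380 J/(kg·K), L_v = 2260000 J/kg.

T_f ≈ 53.3 °C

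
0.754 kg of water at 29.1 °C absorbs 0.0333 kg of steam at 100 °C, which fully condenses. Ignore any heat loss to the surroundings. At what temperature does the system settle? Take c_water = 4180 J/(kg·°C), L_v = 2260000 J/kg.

T_f ≈ 55.0 °C

Energy balance with sensible and latent terms:
condense steam: −0.0333×2260000 = −75258; condensate cools 100→T: 0.0333×4180×(T − 100) = 139.19(T − 100); original water: 3151.7(T − 29.1)
3290.9 T = 75258 + 13919 + 91715 = 180892
T ≈ 54.97 °C — below 100 °C, confirming all the steam condensed.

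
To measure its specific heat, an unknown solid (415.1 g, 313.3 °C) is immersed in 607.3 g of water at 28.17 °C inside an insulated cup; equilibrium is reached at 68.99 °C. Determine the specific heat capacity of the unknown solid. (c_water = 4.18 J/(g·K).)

Heat lost by the unknown solid = heat gained by the water:
415.1×c×(313.3 − 68.99) = 607.3×4.18×(68.99 − 28.17)
101413 c = 103622  ⇒  c ≈ 1.022 J/(g·K)

c ≈ 1.02 J/(g·K)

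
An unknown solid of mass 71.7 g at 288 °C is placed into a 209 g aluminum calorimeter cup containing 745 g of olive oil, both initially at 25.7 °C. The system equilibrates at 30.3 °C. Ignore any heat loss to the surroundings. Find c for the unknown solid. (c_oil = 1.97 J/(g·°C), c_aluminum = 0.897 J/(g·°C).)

Energy conservation, ΣQ = 0:
71.7·c·(30.3 − 288) + 745·1.97·(30.3 − 25.7) + 209·0.897·(30.3 − 25.7) = 0
-18477 c = -7613.6
c = -7613.6/-18477 ≈ 0.4121 J/(g·°C)

c ≈ 0.412 J/(g·°C)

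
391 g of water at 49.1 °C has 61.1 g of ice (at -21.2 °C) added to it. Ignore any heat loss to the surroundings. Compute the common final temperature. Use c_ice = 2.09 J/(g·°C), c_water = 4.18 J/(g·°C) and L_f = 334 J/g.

T_f ≈ 30.2 °C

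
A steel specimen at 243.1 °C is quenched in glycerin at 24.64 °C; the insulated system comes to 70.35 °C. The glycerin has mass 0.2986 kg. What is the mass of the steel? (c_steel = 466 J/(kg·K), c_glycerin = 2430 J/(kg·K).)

m ≈ 0.412 kg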